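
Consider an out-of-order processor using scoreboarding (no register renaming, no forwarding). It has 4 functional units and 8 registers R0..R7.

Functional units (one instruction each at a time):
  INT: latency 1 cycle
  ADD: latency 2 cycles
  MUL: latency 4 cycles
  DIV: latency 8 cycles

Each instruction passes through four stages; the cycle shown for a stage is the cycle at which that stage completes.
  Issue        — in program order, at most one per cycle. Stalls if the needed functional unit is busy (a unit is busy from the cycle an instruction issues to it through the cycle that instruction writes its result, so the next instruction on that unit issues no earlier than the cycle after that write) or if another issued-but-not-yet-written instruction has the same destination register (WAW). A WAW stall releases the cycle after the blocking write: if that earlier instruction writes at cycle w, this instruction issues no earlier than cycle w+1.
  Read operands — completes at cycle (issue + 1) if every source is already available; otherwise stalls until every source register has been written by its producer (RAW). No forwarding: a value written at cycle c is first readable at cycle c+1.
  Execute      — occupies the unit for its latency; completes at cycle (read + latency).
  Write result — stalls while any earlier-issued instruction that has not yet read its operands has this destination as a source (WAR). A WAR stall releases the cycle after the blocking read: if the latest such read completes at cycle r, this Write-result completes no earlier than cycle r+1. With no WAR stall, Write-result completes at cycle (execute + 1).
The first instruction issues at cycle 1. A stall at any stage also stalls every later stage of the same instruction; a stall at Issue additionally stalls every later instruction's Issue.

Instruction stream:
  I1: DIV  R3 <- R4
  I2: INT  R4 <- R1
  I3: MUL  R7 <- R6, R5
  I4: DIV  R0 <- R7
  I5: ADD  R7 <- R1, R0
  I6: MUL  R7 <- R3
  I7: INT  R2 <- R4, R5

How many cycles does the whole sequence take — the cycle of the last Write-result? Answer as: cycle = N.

cycle = 33

c1: I1 dispatched to DIV
c2: I1 operands ready, I2 dispatched to INT
c3: I2 operands ready, I3 dispatched to MUL
c4: I2 complete, I3 operands ready
c5: R4←I2
c8: I3 complete
c9: R7←I3
c10: I1 complete
c11: R3←I1
c12: I4 dispatched to DIV
c13: I4 operands ready, I5 dispatched to ADD
c21: I4 complete
c22: R0←I4
c23: I5 operands ready
c25: I5 complete
c26: R7←I5
c27: I6 dispatched to MUL
c28: I6 operands ready, I7 dispatched to INT
c29: I7 operands ready
c30: I7 complete
c31: R2←I7
c32: I6 complete
c33: R7←I6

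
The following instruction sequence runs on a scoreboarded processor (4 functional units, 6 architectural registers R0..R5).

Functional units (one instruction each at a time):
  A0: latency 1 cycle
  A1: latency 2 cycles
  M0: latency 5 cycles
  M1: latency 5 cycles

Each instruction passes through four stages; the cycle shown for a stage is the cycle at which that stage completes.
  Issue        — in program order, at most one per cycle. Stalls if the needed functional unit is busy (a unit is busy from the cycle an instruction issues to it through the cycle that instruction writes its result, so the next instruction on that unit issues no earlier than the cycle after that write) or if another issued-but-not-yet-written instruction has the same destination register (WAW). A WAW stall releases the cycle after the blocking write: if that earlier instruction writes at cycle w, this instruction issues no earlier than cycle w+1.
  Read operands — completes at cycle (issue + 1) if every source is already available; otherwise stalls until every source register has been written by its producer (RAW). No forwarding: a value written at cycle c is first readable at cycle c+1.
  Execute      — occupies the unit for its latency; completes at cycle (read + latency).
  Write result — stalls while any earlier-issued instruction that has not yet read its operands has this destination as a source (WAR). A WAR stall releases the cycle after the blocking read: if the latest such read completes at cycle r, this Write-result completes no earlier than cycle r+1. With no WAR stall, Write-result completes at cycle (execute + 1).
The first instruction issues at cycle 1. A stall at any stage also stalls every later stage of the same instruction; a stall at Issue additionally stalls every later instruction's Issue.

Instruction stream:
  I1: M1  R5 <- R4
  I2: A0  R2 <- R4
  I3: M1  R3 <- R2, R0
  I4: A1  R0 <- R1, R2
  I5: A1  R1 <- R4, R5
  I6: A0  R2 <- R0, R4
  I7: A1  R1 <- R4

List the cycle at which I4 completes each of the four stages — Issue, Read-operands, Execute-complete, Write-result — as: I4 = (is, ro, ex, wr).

t=1  issue I1 (M1)
t=2  I1 read-ops, issue I2 (A0)
t=3  I2 read-ops
t=4  I2 finished on A0
t=5  I2→R2
t=7  I1 finished on M1
t=8  I1→R5
t=9  issue I3 (M1)
t=10  I3 read-ops, issue I4 (A1)
t=11  I4 read-ops
t=13  I4 finished on A1
t=14  I4→R0
t=15  I3 finished on M1, issue I5 (A1)
t=16  I3→R3, I5 read-ops, issue I6 (A0)
t=17  I6 read-ops
t=18  I5 finished on A1, I6 finished on A0
t=19  I5→R1, I6→R2
t=20  issue I7 (A1)
t=21  I7 read-ops
t=23  I7 finished on A1
t=24  I7→R1

I4 = (10, 11, 13, 14)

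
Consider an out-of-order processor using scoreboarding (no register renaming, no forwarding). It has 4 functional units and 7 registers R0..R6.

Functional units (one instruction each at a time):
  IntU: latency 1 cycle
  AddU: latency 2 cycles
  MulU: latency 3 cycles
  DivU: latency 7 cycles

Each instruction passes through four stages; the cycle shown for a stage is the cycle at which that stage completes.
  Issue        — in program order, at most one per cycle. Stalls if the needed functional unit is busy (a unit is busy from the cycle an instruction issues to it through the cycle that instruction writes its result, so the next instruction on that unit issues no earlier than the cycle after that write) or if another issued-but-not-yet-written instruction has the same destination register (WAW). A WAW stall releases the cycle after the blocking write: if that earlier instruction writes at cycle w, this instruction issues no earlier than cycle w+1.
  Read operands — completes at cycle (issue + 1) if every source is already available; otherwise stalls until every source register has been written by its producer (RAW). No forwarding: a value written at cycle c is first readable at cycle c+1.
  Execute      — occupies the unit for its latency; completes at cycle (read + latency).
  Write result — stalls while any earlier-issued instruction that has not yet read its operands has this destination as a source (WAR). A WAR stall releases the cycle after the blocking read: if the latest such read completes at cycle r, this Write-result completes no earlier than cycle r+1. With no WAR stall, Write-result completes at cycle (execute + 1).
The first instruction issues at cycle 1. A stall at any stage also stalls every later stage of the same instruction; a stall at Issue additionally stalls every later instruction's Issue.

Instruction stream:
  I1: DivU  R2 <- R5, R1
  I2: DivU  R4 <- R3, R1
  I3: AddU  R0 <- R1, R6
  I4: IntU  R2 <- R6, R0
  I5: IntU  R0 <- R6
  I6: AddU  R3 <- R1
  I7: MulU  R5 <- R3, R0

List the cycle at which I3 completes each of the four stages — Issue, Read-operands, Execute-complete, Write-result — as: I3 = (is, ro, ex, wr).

[1] I1 dispatched to DivU
[2] I1 operands ready
[9] I1 complete
[10] R2←I1
[11] I2 dispatched to DivU
[12] I2 operands ready | I3 dispatched to AddU
[13] I3 operands ready | I4 dispatched to IntU
[15] I3 complete
[16] R0←I3
[17] I4 operands ready
[18] I4 complete
[19] I2 complete | R2←I4
[20] R4←I2 | I5 dispatched to IntU
[21] I5 operands ready | I6 dispatched to AddU
[22] I5 complete | I6 operands ready | I7 dispatched to MulU
[23] R0←I5
[24] I6 complete
[25] R3←I6
[26] I7 operands ready
[29] I7 complete
[30] R5←I7

I3 = (12, 13, 15, 16)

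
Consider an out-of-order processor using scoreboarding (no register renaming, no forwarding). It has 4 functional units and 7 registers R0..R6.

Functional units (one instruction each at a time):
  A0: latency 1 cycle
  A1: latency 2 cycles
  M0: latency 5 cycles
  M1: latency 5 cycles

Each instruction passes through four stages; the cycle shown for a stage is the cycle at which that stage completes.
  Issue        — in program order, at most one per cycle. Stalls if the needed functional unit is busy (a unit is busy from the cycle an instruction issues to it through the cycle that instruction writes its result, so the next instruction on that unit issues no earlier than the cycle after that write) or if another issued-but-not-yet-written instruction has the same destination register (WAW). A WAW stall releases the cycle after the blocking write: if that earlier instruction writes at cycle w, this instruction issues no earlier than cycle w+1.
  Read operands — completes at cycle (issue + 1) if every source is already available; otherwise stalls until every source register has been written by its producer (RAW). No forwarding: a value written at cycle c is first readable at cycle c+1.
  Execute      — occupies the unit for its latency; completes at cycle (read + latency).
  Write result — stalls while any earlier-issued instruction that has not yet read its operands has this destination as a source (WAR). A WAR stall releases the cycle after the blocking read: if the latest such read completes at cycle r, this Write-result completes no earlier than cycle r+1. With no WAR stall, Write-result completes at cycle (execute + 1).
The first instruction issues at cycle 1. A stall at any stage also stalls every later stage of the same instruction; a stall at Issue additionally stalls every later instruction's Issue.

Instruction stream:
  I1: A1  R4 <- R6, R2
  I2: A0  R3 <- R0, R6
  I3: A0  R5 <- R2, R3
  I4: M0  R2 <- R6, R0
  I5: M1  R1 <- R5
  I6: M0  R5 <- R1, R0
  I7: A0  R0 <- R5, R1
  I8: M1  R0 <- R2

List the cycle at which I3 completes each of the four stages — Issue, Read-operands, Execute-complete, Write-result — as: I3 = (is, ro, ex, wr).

cycle 1: I1 issues→A1
cycle 2: I1 reads · I2 issues→A0
cycle 3: I2 reads
cycle 4: I1 exec-done · I2 exec-done
cycle 5: I1 writes R4 · I2 writes R3
cycle 6: I3 issues→A0
cycle 7: I3 reads · I4 issues→M0
cycle 8: I3 exec-done · I4 reads · I5 issues→M1
cycle 9: I3 writes R5
cycle 10: I5 reads
cycle 13: I4 exec-done
cycle 14: I4 writes R2
cycle 15: I5 exec-done · I6 issues→M0
cycle 16: I5 writes R1 · I7 issues→A0
cycle 17: I6 reads
cycle 22: I6 exec-done
cycle 23: I6 writes R5
cycle 24: I7 reads
cycle 25: I7 exec-done
cycle 26: I7 writes R0
cycle 27: I8 issues→M1
cycle 28: I8 reads
cycle 33: I8 exec-done
cycle 34: I8 writes R0

I3 = (6, 7, 8, 9)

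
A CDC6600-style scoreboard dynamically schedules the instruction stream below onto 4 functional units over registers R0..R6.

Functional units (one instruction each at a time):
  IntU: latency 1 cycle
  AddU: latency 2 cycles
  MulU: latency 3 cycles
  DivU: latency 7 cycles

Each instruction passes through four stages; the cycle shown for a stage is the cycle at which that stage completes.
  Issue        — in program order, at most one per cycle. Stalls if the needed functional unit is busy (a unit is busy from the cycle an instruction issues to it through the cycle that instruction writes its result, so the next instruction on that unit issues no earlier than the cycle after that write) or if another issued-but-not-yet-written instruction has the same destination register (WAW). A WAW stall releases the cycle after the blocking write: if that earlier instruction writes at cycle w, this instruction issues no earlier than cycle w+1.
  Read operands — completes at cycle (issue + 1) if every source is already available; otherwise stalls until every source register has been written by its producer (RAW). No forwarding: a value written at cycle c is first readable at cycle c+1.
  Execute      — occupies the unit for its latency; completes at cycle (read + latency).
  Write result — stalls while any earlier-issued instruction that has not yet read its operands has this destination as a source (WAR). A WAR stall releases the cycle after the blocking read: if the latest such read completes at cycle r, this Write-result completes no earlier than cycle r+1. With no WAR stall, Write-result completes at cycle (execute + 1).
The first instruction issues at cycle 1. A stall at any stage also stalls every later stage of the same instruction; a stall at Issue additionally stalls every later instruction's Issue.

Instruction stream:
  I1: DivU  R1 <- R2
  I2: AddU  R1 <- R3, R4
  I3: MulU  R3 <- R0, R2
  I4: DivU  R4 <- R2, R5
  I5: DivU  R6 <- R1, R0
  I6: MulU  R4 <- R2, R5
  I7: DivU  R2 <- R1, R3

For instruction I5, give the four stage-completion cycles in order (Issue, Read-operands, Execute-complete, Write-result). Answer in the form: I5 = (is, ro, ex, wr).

[1] I1 dispatched to DivU
[2] I1 operands ready
[9] I1 complete
[10] R1←I1
[11] I2 dispatched to AddU
[12] I2 operands ready; I3 dispatched to MulU
[13] I3 operands ready; I4 dispatched to DivU
[14] I2 complete; I4 operands ready
[15] R1←I2
[16] I3 complete
[17] R3←I3
[21] I4 complete
[22] R4←I4
[23] I5 dispatched to DivU
[24] I5 operands ready; I6 dispatched to MulU
[25] I6 operands ready
[28] I6 complete
[29] R4←I6
[31] I5 complete
[32] R6←I5
[33] I7 dispatched to DivU
[34] I7 operands ready
[41] I7 complete
[42] R2←I7

I5 = (23, 24, 31, 32)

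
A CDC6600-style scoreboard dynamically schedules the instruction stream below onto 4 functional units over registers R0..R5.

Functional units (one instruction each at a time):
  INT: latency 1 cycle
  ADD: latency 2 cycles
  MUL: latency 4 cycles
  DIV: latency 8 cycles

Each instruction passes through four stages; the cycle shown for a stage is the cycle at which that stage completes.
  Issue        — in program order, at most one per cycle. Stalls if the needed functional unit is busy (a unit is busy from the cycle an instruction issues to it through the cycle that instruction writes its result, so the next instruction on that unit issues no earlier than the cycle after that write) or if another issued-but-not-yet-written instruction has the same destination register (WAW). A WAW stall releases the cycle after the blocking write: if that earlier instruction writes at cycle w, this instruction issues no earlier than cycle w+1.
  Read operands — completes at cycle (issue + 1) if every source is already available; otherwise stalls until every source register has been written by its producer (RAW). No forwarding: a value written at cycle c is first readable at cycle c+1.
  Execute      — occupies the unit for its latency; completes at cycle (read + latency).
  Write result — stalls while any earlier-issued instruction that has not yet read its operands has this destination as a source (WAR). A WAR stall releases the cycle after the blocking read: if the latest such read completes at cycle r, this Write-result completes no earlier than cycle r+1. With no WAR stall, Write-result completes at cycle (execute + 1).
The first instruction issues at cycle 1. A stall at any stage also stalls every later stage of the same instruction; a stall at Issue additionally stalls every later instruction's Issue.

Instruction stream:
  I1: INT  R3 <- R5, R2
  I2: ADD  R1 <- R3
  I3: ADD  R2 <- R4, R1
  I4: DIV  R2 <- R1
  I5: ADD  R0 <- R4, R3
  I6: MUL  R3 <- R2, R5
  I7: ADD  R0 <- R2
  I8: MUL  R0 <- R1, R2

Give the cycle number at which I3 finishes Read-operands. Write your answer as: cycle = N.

[I1] 1/2/3/4
[I2] 2/5/7/8  (RAW R3: wait I1 write@4)
[I3] 9/10/12/13  (struct: ADD busy until I2 writes@8)
[I4] 14/15/23/24  (WAW R2: wait I3 write@13)
[I5] 15/16/18/19
[I6] 16/25/29/30  (RAW R2: wait I4 write@24)
[I7] 20/25/27/28  (struct: ADD busy until I5 writes@19; RAW R2: wait I4 write@24)
[I8] 31/32/36/37  (struct: MUL busy until I6 writes@30)

cycle = 10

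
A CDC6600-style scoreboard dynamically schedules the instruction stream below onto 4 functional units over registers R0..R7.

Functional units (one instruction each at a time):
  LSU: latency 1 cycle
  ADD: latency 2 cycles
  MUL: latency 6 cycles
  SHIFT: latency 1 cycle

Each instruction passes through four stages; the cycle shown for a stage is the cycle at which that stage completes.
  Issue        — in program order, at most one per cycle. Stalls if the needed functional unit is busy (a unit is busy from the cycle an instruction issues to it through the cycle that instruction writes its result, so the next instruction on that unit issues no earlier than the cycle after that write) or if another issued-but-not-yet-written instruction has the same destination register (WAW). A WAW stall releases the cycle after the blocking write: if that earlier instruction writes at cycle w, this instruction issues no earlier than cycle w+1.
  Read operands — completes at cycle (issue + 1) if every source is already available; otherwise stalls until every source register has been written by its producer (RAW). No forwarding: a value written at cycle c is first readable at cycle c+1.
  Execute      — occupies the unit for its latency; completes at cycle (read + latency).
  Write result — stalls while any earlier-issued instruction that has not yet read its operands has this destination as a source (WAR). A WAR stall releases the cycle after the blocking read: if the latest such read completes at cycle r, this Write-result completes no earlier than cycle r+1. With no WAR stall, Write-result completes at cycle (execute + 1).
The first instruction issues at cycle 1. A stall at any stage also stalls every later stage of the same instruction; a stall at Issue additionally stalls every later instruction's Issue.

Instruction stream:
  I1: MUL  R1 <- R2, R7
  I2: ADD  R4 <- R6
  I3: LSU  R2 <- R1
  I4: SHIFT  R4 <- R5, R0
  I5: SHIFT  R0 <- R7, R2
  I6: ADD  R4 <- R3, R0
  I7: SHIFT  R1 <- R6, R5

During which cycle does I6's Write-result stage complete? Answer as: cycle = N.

[1] I1 issues→MUL
[2] I1 reads; I2 issues→ADD
[3] I2 reads; I3 issues→LSU
[5] I2 exec-done
[6] I2 writes R4
[7] I4 issues→SHIFT
[8] I1 exec-done; I4 reads
[9] I1 writes R1; I4 exec-done
[10] I3 reads; I4 writes R4
[11] I3 exec-done; I5 issues→SHIFT
[12] I3 writes R2; I6 issues→ADD
[13] I5 reads
[14] I5 exec-done
[15] I5 writes R0
[16] I6 reads; I7 issues→SHIFT
[17] I7 reads
[18] I6 exec-done; I7 exec-done
[19] I6 writes R4; I7 writes R1

cycle = 19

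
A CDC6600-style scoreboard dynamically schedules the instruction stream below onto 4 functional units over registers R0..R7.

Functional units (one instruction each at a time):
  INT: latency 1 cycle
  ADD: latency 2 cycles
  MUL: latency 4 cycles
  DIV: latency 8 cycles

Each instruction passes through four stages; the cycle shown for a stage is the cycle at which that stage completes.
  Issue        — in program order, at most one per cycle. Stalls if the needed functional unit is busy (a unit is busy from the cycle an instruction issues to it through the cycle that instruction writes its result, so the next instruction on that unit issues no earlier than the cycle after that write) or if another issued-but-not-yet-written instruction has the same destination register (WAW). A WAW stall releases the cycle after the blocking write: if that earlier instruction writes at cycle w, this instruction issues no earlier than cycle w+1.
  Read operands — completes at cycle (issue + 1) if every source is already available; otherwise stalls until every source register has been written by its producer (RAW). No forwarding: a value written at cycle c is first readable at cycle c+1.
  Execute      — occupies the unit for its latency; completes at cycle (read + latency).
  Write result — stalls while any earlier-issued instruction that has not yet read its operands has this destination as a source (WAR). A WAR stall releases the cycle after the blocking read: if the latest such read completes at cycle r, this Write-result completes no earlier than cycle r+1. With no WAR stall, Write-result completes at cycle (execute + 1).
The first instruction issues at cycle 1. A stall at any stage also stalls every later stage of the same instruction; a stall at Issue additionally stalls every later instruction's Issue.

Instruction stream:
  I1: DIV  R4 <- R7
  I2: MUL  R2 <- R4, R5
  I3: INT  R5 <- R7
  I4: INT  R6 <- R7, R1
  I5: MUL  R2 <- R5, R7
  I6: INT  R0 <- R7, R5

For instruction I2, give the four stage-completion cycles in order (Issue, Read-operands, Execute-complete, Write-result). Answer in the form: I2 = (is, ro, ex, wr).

cycle 1: I1 dispatched to DIV
cycle 2: I1 operands ready | I2 dispatched to MUL
cycle 3: I3 dispatched to INT
cycle 4: I3 operands ready
cycle 5: I3 complete
cycle 10: I1 complete
cycle 11: R4←I1
cycle 12: I2 operands ready
cycle 13: R5←I3
cycle 14: I4 dispatched to INT
cycle 15: I4 operands ready
cycle 16: I2 complete | I4 complete
cycle 17: R2←I2 | R6←I4
cycle 18: I5 dispatched to MUL
cycle 19: I5 operands ready | I6 dispatched to INT
cycle 20: I6 operands ready
cycle 21: I6 complete
cycle 22: R0←I6
cycle 23: I5 complete
cycle 24: R2←I5

I2 = (2, 12, 16, 17)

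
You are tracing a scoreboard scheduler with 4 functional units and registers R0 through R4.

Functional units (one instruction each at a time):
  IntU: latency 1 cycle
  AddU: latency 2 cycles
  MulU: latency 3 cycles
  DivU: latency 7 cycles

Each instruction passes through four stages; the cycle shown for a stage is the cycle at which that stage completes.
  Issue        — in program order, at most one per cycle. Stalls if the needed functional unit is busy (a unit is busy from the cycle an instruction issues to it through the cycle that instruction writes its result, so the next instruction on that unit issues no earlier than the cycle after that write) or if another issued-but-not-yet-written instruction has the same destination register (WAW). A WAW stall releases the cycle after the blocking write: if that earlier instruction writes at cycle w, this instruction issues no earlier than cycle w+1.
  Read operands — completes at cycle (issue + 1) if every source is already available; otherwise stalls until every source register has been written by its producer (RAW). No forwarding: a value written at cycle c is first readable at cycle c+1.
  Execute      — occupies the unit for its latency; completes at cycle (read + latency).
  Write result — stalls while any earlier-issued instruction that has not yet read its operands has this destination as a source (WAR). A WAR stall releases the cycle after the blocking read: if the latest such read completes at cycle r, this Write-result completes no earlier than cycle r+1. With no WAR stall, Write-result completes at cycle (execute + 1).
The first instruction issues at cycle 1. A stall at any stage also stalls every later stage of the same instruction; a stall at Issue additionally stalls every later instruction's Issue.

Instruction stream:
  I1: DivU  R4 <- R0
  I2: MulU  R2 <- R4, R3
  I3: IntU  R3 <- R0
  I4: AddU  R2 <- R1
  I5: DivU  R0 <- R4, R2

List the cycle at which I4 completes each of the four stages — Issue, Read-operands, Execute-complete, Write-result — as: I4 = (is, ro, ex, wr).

I4 = (16, 17, 19, 20)

I1: IS=1 RO=2 EX=9 WR=10
I2: IS=2 RO=11 EX=14 WR=15  [RAW R4: wait I1 write@10]
I3: IS=3 RO=4 EX=5 WR=12  [WAR R3: wait I2 read@11]
I4: IS=16 RO=17 EX=19 WR=20  [WAW R2: wait I2 write@15]
I5: IS=17 RO=21 EX=28 WR=29  [RAW R2: wait I4 write@20]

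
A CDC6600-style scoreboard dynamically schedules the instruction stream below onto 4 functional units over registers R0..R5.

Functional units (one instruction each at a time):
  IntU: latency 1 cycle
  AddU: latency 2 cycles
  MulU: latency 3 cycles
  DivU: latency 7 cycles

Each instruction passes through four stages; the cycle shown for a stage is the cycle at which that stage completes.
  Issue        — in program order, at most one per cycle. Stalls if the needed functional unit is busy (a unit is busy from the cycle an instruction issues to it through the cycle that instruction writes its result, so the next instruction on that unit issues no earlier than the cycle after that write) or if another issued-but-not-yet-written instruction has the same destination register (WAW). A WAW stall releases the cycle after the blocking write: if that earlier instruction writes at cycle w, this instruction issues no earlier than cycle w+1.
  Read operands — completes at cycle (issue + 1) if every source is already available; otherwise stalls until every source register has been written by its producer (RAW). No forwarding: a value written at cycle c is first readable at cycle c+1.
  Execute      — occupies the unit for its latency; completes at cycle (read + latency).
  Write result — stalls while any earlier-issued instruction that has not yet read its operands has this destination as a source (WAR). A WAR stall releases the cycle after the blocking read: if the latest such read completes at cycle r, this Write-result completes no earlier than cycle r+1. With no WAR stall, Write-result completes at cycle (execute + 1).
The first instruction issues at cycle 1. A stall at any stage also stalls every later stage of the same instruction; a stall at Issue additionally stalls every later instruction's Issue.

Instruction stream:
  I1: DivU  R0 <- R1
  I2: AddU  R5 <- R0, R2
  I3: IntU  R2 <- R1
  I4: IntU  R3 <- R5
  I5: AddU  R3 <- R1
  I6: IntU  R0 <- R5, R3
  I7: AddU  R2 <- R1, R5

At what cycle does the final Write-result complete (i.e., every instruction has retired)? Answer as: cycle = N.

cycle = 27

cycle 1: I1 issues→DivU
cycle 2: I1 reads, I2 issues→AddU
cycle 3: I3 issues→IntU
cycle 4: I3 reads
cycle 5: I3 exec-done
cycle 9: I1 exec-done
cycle 10: I1 writes R0
cycle 11: I2 reads
cycle 12: I3 writes R2
cycle 13: I2 exec-done, I4 issues→IntU
cycle 14: I2 writes R5
cycle 15: I4 reads
cycle 16: I4 exec-done
cycle 17: I4 writes R3
cycle 18: I5 issues→AddU
cycle 19: I5 reads, I6 issues→IntU
cycle 21: I5 exec-done
cycle 22: I5 writes R3
cycle 23: I6 reads, I7 issues→AddU
cycle 24: I6 exec-done, I7 reads
cycle 25: I6 writes R0
cycle 26: I7 exec-done
cycle 27: I7 writes R2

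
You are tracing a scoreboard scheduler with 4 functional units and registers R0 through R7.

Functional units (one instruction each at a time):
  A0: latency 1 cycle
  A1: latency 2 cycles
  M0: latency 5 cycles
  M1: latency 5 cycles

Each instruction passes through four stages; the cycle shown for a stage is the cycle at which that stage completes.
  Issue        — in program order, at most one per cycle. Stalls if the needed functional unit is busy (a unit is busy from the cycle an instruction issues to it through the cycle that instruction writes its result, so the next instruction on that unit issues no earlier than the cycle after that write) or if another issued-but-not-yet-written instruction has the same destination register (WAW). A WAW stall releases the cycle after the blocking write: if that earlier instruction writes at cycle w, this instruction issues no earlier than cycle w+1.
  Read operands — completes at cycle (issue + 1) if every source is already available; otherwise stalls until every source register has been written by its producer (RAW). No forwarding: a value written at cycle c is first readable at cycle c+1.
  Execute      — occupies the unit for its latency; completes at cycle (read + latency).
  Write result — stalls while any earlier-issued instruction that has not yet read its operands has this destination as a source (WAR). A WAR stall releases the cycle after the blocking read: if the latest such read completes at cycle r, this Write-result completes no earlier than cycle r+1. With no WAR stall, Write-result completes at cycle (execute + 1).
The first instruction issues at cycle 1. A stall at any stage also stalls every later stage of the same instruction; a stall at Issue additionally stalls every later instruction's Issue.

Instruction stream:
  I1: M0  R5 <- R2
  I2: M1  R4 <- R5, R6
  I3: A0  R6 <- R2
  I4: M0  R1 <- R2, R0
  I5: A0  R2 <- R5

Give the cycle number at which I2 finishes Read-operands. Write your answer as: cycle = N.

cycle = 9

[1] issue I1 (M0)
[2] I1 read-ops, issue I2 (M1)
[3] issue I3 (A0)
[4] I3 read-ops
[5] I3 finished on A0
[7] I1 finished on M0
[8] I1→R5
[9] I2 read-ops, issue I4 (M0)
[10] I3→R6, I4 read-ops
[11] issue I5 (A0)
[12] I5 read-ops
[13] I5 finished on A0
[14] I2 finished on M1, I5→R2
[15] I2→R4, I4 finished on M0
[16] I4→R1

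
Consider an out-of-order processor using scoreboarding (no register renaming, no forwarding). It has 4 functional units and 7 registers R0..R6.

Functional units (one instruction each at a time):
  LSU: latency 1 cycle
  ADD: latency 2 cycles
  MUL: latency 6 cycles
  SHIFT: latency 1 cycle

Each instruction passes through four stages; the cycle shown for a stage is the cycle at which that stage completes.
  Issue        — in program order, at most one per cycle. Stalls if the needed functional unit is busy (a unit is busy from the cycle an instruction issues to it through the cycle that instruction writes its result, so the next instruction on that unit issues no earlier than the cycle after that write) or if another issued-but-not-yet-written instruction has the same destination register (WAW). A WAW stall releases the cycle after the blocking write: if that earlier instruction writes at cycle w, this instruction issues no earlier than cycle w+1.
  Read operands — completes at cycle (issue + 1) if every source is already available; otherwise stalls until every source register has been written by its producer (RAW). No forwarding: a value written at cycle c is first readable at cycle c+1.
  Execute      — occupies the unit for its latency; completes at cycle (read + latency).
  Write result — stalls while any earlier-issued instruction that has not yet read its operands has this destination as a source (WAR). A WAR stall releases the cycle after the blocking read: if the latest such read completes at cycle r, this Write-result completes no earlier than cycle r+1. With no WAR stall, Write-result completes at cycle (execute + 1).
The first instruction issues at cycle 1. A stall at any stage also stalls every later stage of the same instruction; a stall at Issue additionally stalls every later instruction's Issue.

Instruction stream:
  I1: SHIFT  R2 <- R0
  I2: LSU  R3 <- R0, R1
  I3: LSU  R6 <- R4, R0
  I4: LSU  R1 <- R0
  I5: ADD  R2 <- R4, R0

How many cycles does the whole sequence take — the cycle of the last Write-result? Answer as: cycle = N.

cycle = 15

cycle 1: I1 dispatched to SHIFT
cycle 2: I1 operands ready | I2 dispatched to LSU
cycle 3: I1 complete | I2 operands ready
cycle 4: R2←I1 | I2 complete
cycle 5: R3←I2
cycle 6: I3 dispatched to LSU
cycle 7: I3 operands ready
cycle 8: I3 complete
cycle 9: R6←I3
cycle 10: I4 dispatched to LSU
cycle 11: I4 operands ready | I5 dispatched to ADD
cycle 12: I4 complete | I5 operands ready
cycle 13: R1←I4
cycle 14: I5 complete
cycle 15: R2←I5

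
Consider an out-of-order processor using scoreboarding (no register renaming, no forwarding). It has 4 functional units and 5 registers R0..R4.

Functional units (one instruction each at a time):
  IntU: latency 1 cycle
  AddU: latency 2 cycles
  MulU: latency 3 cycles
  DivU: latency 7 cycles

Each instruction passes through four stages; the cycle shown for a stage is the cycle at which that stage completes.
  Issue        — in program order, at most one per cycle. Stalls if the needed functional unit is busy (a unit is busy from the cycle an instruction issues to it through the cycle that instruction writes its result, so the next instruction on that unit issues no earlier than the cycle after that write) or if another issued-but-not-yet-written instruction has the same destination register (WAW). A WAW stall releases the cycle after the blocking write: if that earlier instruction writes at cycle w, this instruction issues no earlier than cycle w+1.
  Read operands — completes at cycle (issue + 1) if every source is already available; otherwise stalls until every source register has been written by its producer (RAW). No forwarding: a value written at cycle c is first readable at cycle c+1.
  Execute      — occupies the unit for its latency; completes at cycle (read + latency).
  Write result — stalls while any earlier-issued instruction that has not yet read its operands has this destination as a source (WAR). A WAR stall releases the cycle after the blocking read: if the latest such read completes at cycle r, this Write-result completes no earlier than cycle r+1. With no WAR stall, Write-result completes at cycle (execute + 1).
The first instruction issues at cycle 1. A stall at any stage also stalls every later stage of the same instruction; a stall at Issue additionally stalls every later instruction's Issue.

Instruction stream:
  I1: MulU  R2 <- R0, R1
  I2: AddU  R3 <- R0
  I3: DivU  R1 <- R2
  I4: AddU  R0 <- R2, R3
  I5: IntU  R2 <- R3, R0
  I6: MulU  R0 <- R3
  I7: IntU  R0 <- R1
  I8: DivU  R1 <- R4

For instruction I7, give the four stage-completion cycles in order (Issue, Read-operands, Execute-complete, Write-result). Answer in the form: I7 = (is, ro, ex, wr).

I7 = (18, 19, 20, 21)

[1] I1 issues→MulU
[2] I1 reads | I2 issues→AddU
[3] I2 reads | I3 issues→DivU
[5] I1 exec-done | I2 exec-done
[6] I1 writes R2 | I2 writes R3
[7] I3 reads | I4 issues→AddU
[8] I4 reads | I5 issues→IntU
[10] I4 exec-done
[11] I4 writes R0
[12] I5 reads | I6 issues→MulU
[13] I5 exec-done | I6 reads
[14] I3 exec-done | I5 writes R2
[15] I3 writes R1
[16] I6 exec-done
[17] I6 writes R0
[18] I7 issues→IntU
[19] I7 reads | I8 issues→DivU
[20] I7 exec-done | I8 reads
[21] I7 writes R0
[27] I8 exec-done
[28] I8 writes R1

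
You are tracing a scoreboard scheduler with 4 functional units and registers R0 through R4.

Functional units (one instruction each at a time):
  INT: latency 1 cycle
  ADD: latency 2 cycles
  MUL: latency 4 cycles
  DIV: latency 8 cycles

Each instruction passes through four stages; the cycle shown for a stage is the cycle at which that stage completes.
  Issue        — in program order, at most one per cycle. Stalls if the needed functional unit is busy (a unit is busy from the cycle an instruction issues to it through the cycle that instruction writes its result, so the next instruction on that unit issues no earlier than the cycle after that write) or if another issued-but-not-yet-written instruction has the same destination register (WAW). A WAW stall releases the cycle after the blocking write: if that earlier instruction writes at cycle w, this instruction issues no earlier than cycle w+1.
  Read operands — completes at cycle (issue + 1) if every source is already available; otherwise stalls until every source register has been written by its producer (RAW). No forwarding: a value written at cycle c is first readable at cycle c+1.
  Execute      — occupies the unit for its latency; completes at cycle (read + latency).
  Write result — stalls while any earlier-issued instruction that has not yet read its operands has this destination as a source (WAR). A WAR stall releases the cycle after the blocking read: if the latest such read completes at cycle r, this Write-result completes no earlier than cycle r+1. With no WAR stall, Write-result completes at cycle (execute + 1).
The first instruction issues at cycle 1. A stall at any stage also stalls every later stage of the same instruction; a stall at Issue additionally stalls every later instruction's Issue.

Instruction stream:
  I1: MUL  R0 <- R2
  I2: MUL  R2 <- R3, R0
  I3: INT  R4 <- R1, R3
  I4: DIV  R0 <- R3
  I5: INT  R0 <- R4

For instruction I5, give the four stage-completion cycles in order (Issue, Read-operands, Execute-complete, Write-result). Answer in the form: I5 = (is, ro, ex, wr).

I5 = (21, 22, 23, 24)

I1: IS=1 RO=2 EX=6 WR=7
I2: IS=8 RO=9 EX=13 WR=14  [struct: MUL busy until I1 writes@7]
I3: IS=9 RO=10 EX=11 WR=12
I4: IS=10 RO=11 EX=19 WR=20
I5: IS=21 RO=22 EX=23 WR=24  [WAW R0: wait I4 write@20]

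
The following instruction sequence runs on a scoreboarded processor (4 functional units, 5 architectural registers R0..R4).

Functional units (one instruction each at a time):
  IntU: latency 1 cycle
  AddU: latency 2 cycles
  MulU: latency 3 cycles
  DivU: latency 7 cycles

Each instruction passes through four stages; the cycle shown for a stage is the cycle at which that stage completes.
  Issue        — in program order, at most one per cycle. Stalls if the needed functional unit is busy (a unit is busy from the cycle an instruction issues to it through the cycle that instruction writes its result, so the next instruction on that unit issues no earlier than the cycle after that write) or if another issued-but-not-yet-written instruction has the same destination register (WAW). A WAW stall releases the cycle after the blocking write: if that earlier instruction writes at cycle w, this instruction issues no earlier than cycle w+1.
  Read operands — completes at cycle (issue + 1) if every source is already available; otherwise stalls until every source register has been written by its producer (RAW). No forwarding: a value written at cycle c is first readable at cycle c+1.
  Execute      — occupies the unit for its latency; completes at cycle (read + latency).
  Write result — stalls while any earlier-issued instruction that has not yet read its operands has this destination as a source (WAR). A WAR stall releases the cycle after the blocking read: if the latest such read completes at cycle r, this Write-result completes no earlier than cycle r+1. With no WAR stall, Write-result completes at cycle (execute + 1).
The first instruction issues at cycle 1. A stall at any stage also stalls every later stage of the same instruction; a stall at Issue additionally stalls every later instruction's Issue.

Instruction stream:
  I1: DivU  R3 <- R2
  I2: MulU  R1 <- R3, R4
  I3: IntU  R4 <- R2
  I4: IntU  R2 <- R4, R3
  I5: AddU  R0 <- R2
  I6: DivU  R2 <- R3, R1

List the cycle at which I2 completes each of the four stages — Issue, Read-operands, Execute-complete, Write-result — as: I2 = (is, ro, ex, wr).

I2 = (2, 11, 14, 15)

c1: I1 dispatched to DivU
c2: I1 operands ready · I2 dispatched to MulU
c3: I3 dispatched to IntU
c4: I3 operands ready
c5: I3 complete
c9: I1 complete
c10: R3←I1
c11: I2 operands ready
c12: R4←I3
c13: I4 dispatched to IntU
c14: I2 complete · I4 operands ready · I5 dispatched to AddU
c15: R1←I2 · I4 complete
c16: R2←I4
c17: I5 operands ready · I6 dispatched to DivU
c18: I6 operands ready
c19: I5 complete
c20: R0←I5
c25: I6 complete
c26: R2←I6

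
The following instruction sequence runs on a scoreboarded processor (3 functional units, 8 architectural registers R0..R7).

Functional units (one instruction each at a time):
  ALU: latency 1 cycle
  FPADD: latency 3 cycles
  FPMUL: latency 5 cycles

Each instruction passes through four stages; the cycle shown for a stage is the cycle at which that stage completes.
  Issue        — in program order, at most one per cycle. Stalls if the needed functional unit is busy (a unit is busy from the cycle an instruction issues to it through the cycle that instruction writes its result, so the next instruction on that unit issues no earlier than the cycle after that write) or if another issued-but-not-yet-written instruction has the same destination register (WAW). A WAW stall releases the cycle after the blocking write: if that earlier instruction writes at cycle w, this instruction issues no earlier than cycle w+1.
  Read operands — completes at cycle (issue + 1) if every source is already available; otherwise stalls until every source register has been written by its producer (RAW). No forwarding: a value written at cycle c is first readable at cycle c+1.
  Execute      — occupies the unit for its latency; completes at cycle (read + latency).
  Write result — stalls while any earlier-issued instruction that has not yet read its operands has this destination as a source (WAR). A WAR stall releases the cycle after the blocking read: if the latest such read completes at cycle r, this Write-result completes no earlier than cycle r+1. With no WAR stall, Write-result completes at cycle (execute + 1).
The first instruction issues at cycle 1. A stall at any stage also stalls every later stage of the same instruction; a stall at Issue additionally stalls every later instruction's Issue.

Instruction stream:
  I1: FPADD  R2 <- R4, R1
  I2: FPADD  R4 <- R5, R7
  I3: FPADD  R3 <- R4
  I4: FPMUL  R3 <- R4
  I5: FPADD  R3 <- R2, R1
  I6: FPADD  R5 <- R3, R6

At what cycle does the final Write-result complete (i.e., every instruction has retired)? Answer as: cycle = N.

cycle = 38

[1] I1 dispatched to FPADD
[2] I1 operands ready
[5] I1 complete
[6] R2←I1
[7] I2 dispatched to FPADD
[8] I2 operands ready
[11] I2 complete
[12] R4←I2
[13] I3 dispatched to FPADD
[14] I3 operands ready
[17] I3 complete
[18] R3←I3
[19] I4 dispatched to FPMUL
[20] I4 operands ready
[25] I4 complete
[26] R3←I4
[27] I5 dispatched to FPADD
[28] I5 operands ready
[31] I5 complete
[32] R3←I5
[33] I6 dispatched to FPADD
[34] I6 operands ready
[37] I6 complete
[38] R5←I6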